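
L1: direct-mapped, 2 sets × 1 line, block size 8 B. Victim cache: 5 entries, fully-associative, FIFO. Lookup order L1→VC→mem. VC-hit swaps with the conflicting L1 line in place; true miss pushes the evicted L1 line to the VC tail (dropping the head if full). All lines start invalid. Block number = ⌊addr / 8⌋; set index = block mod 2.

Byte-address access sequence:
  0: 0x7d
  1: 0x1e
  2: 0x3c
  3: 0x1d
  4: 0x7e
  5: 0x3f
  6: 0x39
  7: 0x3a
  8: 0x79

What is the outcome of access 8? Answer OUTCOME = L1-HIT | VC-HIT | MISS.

0: 0x7d (blk 15, set 1) → MISS  vc=[]
1: 0x1e (blk 3, set 1) → MISS  vc=[15]
2: 0x3c (blk 7, set 1) → MISS  vc=[15, 3]
3: 0x1d (blk 3, set 1) → VC-HIT  vc=[15, 7]
4: 0x7e (blk 15, set 1) → VC-HIT  vc=[3, 7]
5: 0x3f (blk 7, set 1) → VC-HIT  vc=[3, 15]
6: 0x39 (blk 7, set 1) → L1-HIT  vc=[3, 15]
7: 0x3a (blk 7, set 1) → L1-HIT  vc=[3, 15]
8: 0x79 (blk 15, set 1) → VC-HIT  vc=[3, 7]

OUTCOME = VC-HIT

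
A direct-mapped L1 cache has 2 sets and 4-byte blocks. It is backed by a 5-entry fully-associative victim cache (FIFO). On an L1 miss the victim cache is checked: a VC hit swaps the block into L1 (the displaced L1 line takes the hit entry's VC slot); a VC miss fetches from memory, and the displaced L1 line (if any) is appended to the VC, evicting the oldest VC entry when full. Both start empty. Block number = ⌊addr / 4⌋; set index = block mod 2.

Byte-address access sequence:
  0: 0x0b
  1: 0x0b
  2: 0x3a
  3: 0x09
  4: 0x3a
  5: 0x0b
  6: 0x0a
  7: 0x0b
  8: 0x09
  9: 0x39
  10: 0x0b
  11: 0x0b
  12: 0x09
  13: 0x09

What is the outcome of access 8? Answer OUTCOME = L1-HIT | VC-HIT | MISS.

OUTCOME = L1-HIT

0: 0xb (blk 2, set 0) → MISS  vc=[]
1: 0xb (blk 2, set 0) → L1-HIT  vc=[]
2: 0x3a (blk 14, set 0) → MISS  vc=[2]
3: 0x9 (blk 2, set 0) → VC-HIT  vc=[14]
4: 0x3a (blk 14, set 0) → VC-HIT  vc=[2]
5: 0xb (blk 2, set 0) → VC-HIT  vc=[14]
6: 0xa (blk 2, set 0) → L1-HIT  vc=[14]
7: 0xb (blk 2, set 0) → L1-HIT  vc=[14]
8: 0x9 (blk 2, set 0) → L1-HIT  vc=[14]
9: 0x39 (blk 14, set 0) → VC-HIT  vc=[2]
10: 0xb (blk 2, set 0) → VC-HIT  vc=[14]
11: 0xb (blk 2, set 0) → L1-HIT  vc=[14]
12: 0x9 (blk 2, set 0) → L1-HIT  vc=[14]
13: 0x9 (blk 2, set 0) → L1-HIT  vc=[14]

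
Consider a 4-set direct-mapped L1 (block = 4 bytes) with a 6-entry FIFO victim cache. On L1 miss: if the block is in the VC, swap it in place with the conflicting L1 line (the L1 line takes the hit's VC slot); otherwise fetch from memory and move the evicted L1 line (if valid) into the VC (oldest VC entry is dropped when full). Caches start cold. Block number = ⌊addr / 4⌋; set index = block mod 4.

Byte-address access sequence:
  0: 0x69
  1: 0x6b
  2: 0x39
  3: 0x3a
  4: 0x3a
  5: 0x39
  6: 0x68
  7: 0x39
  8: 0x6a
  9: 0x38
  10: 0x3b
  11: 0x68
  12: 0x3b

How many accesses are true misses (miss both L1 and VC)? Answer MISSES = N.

MISSES = 2

#0 0x69→b26/s2 MISS; vc=[]
#1 0x6b→b26/s2 L1-HIT; vc=[]
#2 0x39→b14/s2 MISS; vc=[26]
#3 0x3a→b14/s2 L1-HIT; vc=[26]
#4 0x3a→b14/s2 L1-HIT; vc=[26]
#5 0x39→b14/s2 L1-HIT; vc=[26]
#6 0x68→b26/s2 VC-HIT; vc=[14]
#7 0x39→b14/s2 VC-HIT; vc=[26]
#8 0x6a→b26/s2 VC-HIT; vc=[14]
#9 0x38→b14/s2 VC-HIT; vc=[26]
#10 0x3b→b14/s2 L1-HIT; vc=[26]
#11 0x68→b26/s2 VC-HIT; vc=[14]
#12 0x3b→b14/s2 VC-HIT; vc=[26]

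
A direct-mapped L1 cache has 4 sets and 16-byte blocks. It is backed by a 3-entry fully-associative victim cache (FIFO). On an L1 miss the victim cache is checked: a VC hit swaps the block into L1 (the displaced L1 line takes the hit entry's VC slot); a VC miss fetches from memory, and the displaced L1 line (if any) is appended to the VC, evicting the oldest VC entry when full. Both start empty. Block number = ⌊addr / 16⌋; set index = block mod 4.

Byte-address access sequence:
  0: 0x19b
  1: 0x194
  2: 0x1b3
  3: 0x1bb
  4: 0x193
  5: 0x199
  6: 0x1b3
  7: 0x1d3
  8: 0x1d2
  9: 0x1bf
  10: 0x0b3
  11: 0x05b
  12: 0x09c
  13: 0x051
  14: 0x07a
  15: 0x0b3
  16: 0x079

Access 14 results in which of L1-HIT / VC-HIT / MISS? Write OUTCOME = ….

OUTCOME = MISS

0: 0x19b (blk 25, set 1) → MISS  vc=[]
1: 0x194 (blk 25, set 1) → L1-HIT  vc=[]
2: 0x1b3 (blk 27, set 3) → MISS  vc=[]
3: 0x1bb (blk 27, set 3) → L1-HIT  vc=[]
4: 0x193 (blk 25, set 1) → L1-HIT  vc=[]
5: 0x199 (blk 25, set 1) → L1-HIT  vc=[]
6: 0x1b3 (blk 27, set 3) → L1-HIT  vc=[]
7: 0x1d3 (blk 29, set 1) → MISS  vc=[25]
8: 0x1d2 (blk 29, set 1) → L1-HIT  vc=[25]
9: 0x1bf (blk 27, set 3) → L1-HIT  vc=[25]
10: 0xb3 (blk 11, set 3) → MISS  vc=[25, 27]
11: 0x5b (blk 5, set 1) → MISS  vc=[25, 27, 29]
12: 0x9c (blk 9, set 1) → MISS  vc=[27, 29, 5]
13: 0x51 (blk 5, set 1) → VC-HIT  vc=[27, 29, 9]
14: 0x7a (blk 7, set 3) → MISS  vc=[29, 9, 11]
15: 0xb3 (blk 11, set 3) → VC-HIT  vc=[29, 9, 7]
16: 0x79 (blk 7, set 3) → VC-HIT  vc=[29, 9, 11]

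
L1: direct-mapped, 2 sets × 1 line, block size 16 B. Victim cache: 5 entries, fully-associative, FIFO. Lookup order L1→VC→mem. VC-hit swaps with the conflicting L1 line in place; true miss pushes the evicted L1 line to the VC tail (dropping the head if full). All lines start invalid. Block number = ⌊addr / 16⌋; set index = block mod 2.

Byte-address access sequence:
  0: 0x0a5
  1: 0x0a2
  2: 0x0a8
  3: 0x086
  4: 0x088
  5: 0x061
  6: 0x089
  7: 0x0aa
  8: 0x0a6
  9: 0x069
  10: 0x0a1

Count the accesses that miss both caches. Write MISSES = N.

MISSES = 3

0: 0xa5 (blk 10, set 0) → MISS  vc=[]
1: 0xa2 (blk 10, set 0) → L1-HIT  vc=[]
2: 0xa8 (blk 10, set 0) → L1-HIT  vc=[]
3: 0x86 (blk 8, set 0) → MISS  vc=[10]
4: 0x88 (blk 8, set 0) → L1-HIT  vc=[10]
5: 0x61 (blk 6, set 0) → MISS  vc=[10, 8]
6: 0x89 (blk 8, set 0) → VC-HIT  vc=[10, 6]
7: 0xaa (blk 10, set 0) → VC-HIT  vc=[8, 6]
8: 0xa6 (blk 10, set 0) → L1-HIT  vc=[8, 6]
9: 0x69 (blk 6, set 0) → VC-HIT  vc=[8, 10]
10: 0xa1 (blk 10, set 0) → VC-HIT  vc=[8, 6]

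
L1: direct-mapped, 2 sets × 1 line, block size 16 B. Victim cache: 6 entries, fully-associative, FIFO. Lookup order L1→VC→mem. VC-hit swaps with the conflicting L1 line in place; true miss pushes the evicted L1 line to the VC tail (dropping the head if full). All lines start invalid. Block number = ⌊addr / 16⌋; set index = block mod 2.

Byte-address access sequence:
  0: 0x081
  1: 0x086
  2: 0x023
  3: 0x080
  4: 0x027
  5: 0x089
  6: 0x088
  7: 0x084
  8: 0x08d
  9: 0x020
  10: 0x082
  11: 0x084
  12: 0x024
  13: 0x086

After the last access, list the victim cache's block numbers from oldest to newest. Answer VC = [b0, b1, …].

VC = [2]

#0 0x81→b8/s0 MISS; vc=[]
#1 0x86→b8/s0 L1-HIT; vc=[]
#2 0x23→b2/s0 MISS; vc=[8]
#3 0x80→b8/s0 VC-HIT; vc=[2]
#4 0x27→b2/s0 VC-HIT; vc=[8]
#5 0x89→b8/s0 VC-HIT; vc=[2]
#6 0x88→b8/s0 L1-HIT; vc=[2]
#7 0x84→b8/s0 L1-HIT; vc=[2]
#8 0x8d→b8/s0 L1-HIT; vc=[2]
#9 0x20→b2/s0 VC-HIT; vc=[8]
#10 0x82→b8/s0 VC-HIT; vc=[2]
#11 0x84→b8/s0 L1-HIT; vc=[2]
#12 0x24→b2/s0 VC-HIT; vc=[8]
#13 0x86→b8/s0 VC-HIT; vc=[2]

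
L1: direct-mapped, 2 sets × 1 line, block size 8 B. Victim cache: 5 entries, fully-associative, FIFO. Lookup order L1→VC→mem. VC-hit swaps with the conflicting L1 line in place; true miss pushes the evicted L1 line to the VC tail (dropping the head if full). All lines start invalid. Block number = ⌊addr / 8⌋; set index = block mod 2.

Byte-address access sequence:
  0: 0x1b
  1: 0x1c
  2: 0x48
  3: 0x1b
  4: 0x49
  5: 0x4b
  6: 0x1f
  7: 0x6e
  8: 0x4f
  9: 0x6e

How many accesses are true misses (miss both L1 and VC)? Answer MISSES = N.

MISSES = 3

0: 0x1b (blk 3, set 1) → MISS  vc=[]
1: 0x1c (blk 3, set 1) → L1-HIT  vc=[]
2: 0x48 (blk 9, set 1) → MISS  vc=[3]
3: 0x1b (blk 3, set 1) → VC-HIT  vc=[9]
4: 0x49 (blk 9, set 1) → VC-HIT  vc=[3]
5: 0x4b (blk 9, set 1) → L1-HIT  vc=[3]
6: 0x1f (blk 3, set 1) → VC-HIT  vc=[9]
7: 0x6e (blk 13, set 1) → MISS  vc=[9, 3]
8: 0x4f (blk 9, set 1) → VC-HIT  vc=[13, 3]
9: 0x6e (blk 13, set 1) → VC-HIT  vc=[9, 3]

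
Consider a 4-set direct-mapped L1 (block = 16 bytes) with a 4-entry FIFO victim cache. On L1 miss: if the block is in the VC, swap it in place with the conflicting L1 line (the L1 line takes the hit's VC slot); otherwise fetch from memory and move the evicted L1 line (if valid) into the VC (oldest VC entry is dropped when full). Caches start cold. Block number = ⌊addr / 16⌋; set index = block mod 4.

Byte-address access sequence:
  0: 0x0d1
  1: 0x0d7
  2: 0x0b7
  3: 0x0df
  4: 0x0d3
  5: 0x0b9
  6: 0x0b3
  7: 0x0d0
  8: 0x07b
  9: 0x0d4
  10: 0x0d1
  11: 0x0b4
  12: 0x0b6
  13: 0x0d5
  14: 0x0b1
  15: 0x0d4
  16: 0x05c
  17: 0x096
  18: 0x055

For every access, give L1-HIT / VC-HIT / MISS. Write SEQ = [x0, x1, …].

SEQ = [MISS, L1-HIT, MISS, L1-HIT, L1-HIT, L1-HIT, L1-HIT, L1-HIT, MISS, L1-HIT, L1-HIT, VC-HIT, L1-HIT, L1-HIT, L1-HIT, L1-HIT, MISS, MISS, VC-HIT]

  [0] addr=0xd1 blk=13 s=1: MISS | VC []
  [1] addr=0xd7 blk=13 s=1: L1-HIT | VC []
  [2] addr=0xb7 blk=11 s=3: MISS | VC []
  [3] addr=0xdf blk=13 s=1: L1-HIT | VC []
  [4] addr=0xd3 blk=13 s=1: L1-HIT | VC []
  [5] addr=0xb9 blk=11 s=3: L1-HIT | VC []
  [6] addr=0xb3 blk=11 s=3: L1-HIT | VC []
  [7] addr=0xd0 blk=13 s=1: L1-HIT | VC []
  [8] addr=0x7b blk=7 s=3: MISS | VC [11]
  [9] addr=0xd4 blk=13 s=1: L1-HIT | VC [11]
  [10] addr=0xd1 blk=13 s=1: L1-HIT | VC [11]
  [11] addr=0xb4 blk=11 s=3: VC-HIT | VC [7]
  [12] addr=0xb6 blk=11 s=3: L1-HIT | VC [7]
  [13] addr=0xd5 blk=13 s=1: L1-HIT | VC [7]
  [14] addr=0xb1 blk=11 s=3: L1-HIT | VC [7]
  [15] addr=0xd4 blk=13 s=1: L1-HIT | VC [7]
  [16] addr=0x5c blk=5 s=1: MISS | VC [7, 13]
  [17] addr=0x96 blk=9 s=1: MISS | VC [7, 13, 5]
  [18] addr=0x55 blk=5 s=1: VC-HIT | VC [7, 13, 9]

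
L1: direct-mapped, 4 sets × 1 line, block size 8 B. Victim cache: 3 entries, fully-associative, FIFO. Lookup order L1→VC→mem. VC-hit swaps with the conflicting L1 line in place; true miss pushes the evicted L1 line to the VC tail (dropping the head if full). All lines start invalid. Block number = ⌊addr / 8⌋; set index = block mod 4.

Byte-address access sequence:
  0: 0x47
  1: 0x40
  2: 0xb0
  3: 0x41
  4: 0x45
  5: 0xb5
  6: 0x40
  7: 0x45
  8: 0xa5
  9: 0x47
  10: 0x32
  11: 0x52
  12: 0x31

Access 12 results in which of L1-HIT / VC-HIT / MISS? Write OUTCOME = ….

OUTCOME = VC-HIT

#0 0x47→b8/s0 MISS; vc=[]
#1 0x40→b8/s0 L1-HIT; vc=[]
#2 0xb0→b22/s2 MISS; vc=[]
#3 0x41→b8/s0 L1-HIT; vc=[]
#4 0x45→b8/s0 L1-HIT; vc=[]
#5 0xb5→b22/s2 L1-HIT; vc=[]
#6 0x40→b8/s0 L1-HIT; vc=[]
#7 0x45→b8/s0 L1-HIT; vc=[]
#8 0xa5→b20/s0 MISS; vc=[8]
#9 0x47→b8/s0 VC-HIT; vc=[20]
#10 0x32→b6/s2 MISS; vc=[20,22]
#11 0x52→b10/s2 MISS; vc=[20,22,6]
#12 0x31→b6/s2 VC-HIT; vc=[20,22,10]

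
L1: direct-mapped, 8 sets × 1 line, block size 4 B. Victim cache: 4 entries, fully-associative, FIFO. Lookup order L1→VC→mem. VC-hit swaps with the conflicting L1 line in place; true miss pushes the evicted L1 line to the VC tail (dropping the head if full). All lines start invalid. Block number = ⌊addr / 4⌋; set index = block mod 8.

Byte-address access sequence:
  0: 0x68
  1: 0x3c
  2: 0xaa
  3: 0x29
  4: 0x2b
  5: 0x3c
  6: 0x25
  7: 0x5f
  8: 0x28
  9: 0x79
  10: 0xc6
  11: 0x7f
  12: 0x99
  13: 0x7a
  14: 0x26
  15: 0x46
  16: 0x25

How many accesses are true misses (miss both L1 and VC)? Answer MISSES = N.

MISSES = 11

  [0] addr=0x68 blk=26 s=2: MISS | VC []
  [1] addr=0x3c blk=15 s=7: MISS | VC []
  [2] addr=0xaa blk=42 s=2: MISS | VC [26]
  [3] addr=0x29 blk=10 s=2: MISS | VC [26, 42]
  [4] addr=0x2b blk=10 s=2: L1-HIT | VC [26, 42]
  [5] addr=0x3c blk=15 s=7: L1-HIT | VC [26, 42]
  [6] addr=0x25 blk=9 s=1: MISS | VC [26, 42]
  [7] addr=0x5f blk=23 s=7: MISS | VC [26, 42, 15]
  [8] addr=0x28 blk=10 s=2: L1-HIT | VC [26, 42, 15]
  [9] addr=0x79 blk=30 s=6: MISS | VC [26, 42, 15]
  [10] addr=0xc6 blk=49 s=1: MISS | VC [26, 42, 15, 9]
  [11] addr=0x7f blk=31 s=7: MISS | VC [42, 15, 9, 23]
  [12] addr=0x99 blk=38 s=6: MISS | VC [15, 9, 23, 30]
  [13] addr=0x7a blk=30 s=6: VC-HIT | VC [15, 9, 23, 38]
  [14] addr=0x26 blk=9 s=1: VC-HIT | VC [15, 49, 23, 38]
  [15] addr=0x46 blk=17 s=1: MISS | VC [49, 23, 38, 9]
  [16] addr=0x25 blk=9 s=1: VC-HIT | VC [49, 23, 38, 17]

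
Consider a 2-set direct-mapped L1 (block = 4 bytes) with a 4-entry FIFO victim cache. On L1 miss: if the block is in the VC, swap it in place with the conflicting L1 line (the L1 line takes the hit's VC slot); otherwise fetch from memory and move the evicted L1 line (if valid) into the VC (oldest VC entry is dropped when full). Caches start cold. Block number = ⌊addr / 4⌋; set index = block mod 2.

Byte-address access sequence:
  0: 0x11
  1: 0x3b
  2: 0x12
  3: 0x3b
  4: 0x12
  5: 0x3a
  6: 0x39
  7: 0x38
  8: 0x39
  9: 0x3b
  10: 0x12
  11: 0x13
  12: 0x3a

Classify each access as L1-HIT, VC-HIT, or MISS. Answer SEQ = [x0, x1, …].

  [0] addr=0x11 blk=4 s=0: MISS | VC []
  [1] addr=0x3b blk=14 s=0: MISS | VC [4]
  [2] addr=0x12 blk=4 s=0: VC-HIT | VC [14]
  [3] addr=0x3b blk=14 s=0: VC-HIT | VC [4]
  [4] addr=0x12 blk=4 s=0: VC-HIT | VC [14]
  [5] addr=0x3a blk=14 s=0: VC-HIT | VC [4]
  [6] addr=0x39 blk=14 s=0: L1-HIT | VC [4]
  [7] addr=0x38 blk=14 s=0: L1-HIT | VC [4]
  [8] addr=0x39 blk=14 s=0: L1-HIT | VC [4]
  [9] addr=0x3b blk=14 s=0: L1-HIT | VC [4]
  [10] addr=0x12 blk=4 s=0: VC-HIT | VC [14]
  [11] addr=0x13 blk=4 s=0: L1-HIT | VC [14]
  [12] addr=0x3a blk=14 s=0: VC-HIT | VC [4]

SEQ = [MISS, MISS, VC-HIT, VC-HIT, VC-HIT, VC-HIT, L1-HIT, L1-HIT, L1-HIT, L1-HIT, VC-HIT, L1-HIT, VC-HIT]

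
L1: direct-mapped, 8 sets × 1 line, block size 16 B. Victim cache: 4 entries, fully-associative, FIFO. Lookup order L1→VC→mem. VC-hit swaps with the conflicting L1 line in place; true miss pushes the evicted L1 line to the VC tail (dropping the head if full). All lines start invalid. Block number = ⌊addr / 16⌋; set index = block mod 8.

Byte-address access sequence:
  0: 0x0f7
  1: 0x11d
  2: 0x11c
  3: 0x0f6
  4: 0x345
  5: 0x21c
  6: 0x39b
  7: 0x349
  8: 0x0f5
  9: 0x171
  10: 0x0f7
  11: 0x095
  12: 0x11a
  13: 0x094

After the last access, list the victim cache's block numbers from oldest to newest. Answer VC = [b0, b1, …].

VC = [17, 33, 23, 57]

#0 0xf7→b15/s7 MISS; vc=[]
#1 0x11d→b17/s1 MISS; vc=[]
#2 0x11c→b17/s1 L1-HIT; vc=[]
#3 0xf6→b15/s7 L1-HIT; vc=[]
#4 0x345→b52/s4 MISS; vc=[]
#5 0x21c→b33/s1 MISS; vc=[17]
#6 0x39b→b57/s1 MISS; vc=[17,33]
#7 0x349→b52/s4 L1-HIT; vc=[17,33]
#8 0xf5→b15/s7 L1-HIT; vc=[17,33]
#9 0x171→b23/s7 MISS; vc=[17,33,15]
#10 0xf7→b15/s7 VC-HIT; vc=[17,33,23]
#11 0x95→b9/s1 MISS; vc=[17,33,23,57]
#12 0x11a→b17/s1 VC-HIT; vc=[9,33,23,57]
#13 0x94→b9/s1 VC-HIT; vc=[17,33,23,57]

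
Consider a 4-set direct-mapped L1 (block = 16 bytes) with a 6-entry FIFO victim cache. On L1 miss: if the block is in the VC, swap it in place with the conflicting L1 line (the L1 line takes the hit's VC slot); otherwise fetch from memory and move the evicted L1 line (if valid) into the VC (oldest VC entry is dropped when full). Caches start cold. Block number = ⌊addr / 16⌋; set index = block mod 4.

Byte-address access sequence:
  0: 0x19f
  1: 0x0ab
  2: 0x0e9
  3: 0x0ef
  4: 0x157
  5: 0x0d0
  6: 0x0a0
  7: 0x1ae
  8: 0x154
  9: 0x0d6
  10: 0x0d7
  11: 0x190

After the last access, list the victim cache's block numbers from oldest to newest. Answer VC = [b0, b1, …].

VC = [14, 13, 21, 10]

#0 0x19f→b25/s1 MISS; vc=[]
#1 0xab→b10/s2 MISS; vc=[]
#2 0xe9→b14/s2 MISS; vc=[10]
#3 0xef→b14/s2 L1-HIT; vc=[10]
#4 0x157→b21/s1 MISS; vc=[10,25]
#5 0xd0→b13/s1 MISS; vc=[10,25,21]
#6 0xa0→b10/s2 VC-HIT; vc=[14,25,21]
#7 0x1ae→b26/s2 MISS; vc=[14,25,21,10]
#8 0x154→b21/s1 VC-HIT; vc=[14,25,13,10]
#9 0xd6→b13/s1 VC-HIT; vc=[14,25,21,10]
#10 0xd7→b13/s1 L1-HIT; vc=[14,25,21,10]
#11 0x190→b25/s1 VC-HIT; vc=[14,13,21,10]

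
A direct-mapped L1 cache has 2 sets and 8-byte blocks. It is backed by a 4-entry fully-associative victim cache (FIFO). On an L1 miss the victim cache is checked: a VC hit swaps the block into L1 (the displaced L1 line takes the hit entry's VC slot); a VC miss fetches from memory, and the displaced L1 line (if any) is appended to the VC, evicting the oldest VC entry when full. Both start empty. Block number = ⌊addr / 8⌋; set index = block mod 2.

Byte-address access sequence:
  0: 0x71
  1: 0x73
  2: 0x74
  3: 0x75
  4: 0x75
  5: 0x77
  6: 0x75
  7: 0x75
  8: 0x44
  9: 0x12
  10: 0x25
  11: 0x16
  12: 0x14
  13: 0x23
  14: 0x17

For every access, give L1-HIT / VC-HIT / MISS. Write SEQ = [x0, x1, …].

SEQ = [MISS, L1-HIT, L1-HIT, L1-HIT, L1-HIT, L1-HIT, L1-HIT, L1-HIT, MISS, MISS, MISS, VC-HIT, L1-HIT, VC-HIT, VC-HIT]

  [0] addr=0x71 blk=14 s=0: MISS | VC []
  [1] addr=0x73 blk=14 s=0: L1-HIT | VC []
  [2] addr=0x74 blk=14 s=0: L1-HIT | VC []
  [3] addr=0x75 blk=14 s=0: L1-HIT | VC []
  [4] addr=0x75 blk=14 s=0: L1-HIT | VC []
  [5] addr=0x77 blk=14 s=0: L1-HIT | VC []
  [6] addr=0x75 blk=14 s=0: L1-HIT | VC []
  [7] addr=0x75 blk=14 s=0: L1-HIT | VC []
  [8] addr=0x44 blk=8 s=0: MISS | VC [14]
  [9] addr=0x12 blk=2 s=0: MISS | VC [14, 8]
  [10] addr=0x25 blk=4 s=0: MISS | VC [14, 8, 2]
  [11] addr=0x16 blk=2 s=0: VC-HIT | VC [14, 8, 4]
  [12] addr=0x14 blk=2 s=0: L1-HIT | VC [14, 8, 4]
  [13] addr=0x23 blk=4 s=0: VC-HIT | VC [14, 8, 2]
  [14] addr=0x17 blk=2 s=0: VC-HIT | VC [14, 8, 4]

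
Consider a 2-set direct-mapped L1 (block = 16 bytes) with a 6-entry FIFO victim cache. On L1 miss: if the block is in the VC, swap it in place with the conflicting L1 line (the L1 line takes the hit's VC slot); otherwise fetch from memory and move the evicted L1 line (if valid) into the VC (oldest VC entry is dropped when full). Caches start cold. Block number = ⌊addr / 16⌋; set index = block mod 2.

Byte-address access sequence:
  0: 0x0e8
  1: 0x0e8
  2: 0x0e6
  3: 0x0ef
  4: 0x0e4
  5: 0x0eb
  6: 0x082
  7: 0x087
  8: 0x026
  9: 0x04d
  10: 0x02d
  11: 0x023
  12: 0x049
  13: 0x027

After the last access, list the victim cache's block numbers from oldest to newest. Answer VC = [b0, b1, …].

VC = [14, 8, 4]

0: 0xe8 (blk 14, set 0) → MISS  vc=[]
1: 0xe8 (blk 14, set 0) → L1-HIT  vc=[]
2: 0xe6 (blk 14, set 0) → L1-HIT  vc=[]
3: 0xef (blk 14, set 0) → L1-HIT  vc=[]
4: 0xe4 (blk 14, set 0) → L1-HIT  vc=[]
5: 0xeb (blk 14, set 0) → L1-HIT  vc=[]
6: 0x82 (blk 8, set 0) → MISS  vc=[14]
7: 0x87 (blk 8, set 0) → L1-HIT  vc=[14]
8: 0x26 (blk 2, set 0) → MISS  vc=[14, 8]
9: 0x4d (blk 4, set 0) → MISS  vc=[14, 8, 2]
10: 0x2d (blk 2, set 0) → VC-HIT  vc=[14, 8, 4]
11: 0x23 (blk 2, set 0) → L1-HIT  vc=[14, 8, 4]
12: 0x49 (blk 4, set 0) → VC-HIT  vc=[14, 8, 2]
13: 0x27 (blk 2, set 0) → VC-HIT  vc=[14, 8, 4]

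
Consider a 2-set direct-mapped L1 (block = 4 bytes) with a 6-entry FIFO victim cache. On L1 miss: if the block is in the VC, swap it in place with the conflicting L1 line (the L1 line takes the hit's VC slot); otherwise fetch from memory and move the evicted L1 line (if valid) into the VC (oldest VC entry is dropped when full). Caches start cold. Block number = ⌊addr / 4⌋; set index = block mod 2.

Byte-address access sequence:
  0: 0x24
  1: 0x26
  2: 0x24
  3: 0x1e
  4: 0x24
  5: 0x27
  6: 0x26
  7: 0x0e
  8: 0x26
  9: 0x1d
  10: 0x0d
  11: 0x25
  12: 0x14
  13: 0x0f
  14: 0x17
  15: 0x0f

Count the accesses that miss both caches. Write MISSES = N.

#0 0x24→b9/s1 MISS; vc=[]
#1 0x26→b9/s1 L1-HIT; vc=[]
#2 0x24→b9/s1 L1-HIT; vc=[]
#3 0x1e→b7/s1 MISS; vc=[9]
#4 0x24→b9/s1 VC-HIT; vc=[7]
#5 0x27→b9/s1 L1-HIT; vc=[7]
#6 0x26→b9/s1 L1-HIT; vc=[7]
#7 0xe→b3/s1 MISS; vc=[7,9]
#8 0x26→b9/s1 VC-HIT; vc=[7,3]
#9 0x1d→b7/s1 VC-HIT; vc=[9,3]
#10 0xd→b3/s1 VC-HIT; vc=[9,7]
#11 0x25→b9/s1 VC-HIT; vc=[3,7]
#12 0x14→b5/s1 MISS; vc=[3,7,9]
#13 0xf→b3/s1 VC-HIT; vc=[5,7,9]
#14 0x17→b5/s1 VC-HIT; vc=[3,7,9]
#15 0xf→b3/s1 VC-HIT; vc=[5,7,9]

MISSES = 4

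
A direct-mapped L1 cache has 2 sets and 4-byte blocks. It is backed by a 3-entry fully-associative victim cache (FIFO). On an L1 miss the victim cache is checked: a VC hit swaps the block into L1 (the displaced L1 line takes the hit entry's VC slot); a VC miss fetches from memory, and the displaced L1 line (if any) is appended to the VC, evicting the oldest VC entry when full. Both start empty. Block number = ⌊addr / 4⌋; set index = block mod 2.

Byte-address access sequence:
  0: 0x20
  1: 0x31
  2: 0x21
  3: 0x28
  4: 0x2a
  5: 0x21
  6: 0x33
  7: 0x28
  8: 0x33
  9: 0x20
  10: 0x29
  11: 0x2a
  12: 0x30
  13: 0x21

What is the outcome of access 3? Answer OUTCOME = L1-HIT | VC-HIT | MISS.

OUTCOME = MISS

  [0] addr=0x20 blk=8 s=0: MISS | VC []
  [1] addr=0x31 blk=12 s=0: MISS | VC [8]
  [2] addr=0x21 blk=8 s=0: VC-HIT | VC [12]
  [3] addr=0x28 blk=10 s=0: MISS | VC [12, 8]
  [4] addr=0x2a blk=10 s=0: L1-HIT | VC [12, 8]
  [5] addr=0x21 blk=8 s=0: VC-HIT | VC [12, 10]
  [6] addr=0x33 blk=12 s=0: VC-HIT | VC [8, 10]
  [7] addr=0x28 blk=10 s=0: VC-HIT | VC [8, 12]
  [8] addr=0x33 blk=12 s=0: VC-HIT | VC [8, 10]
  [9] addr=0x20 blk=8 s=0: VC-HIT | VC [12, 10]
  [10] addr=0x29 blk=10 s=0: VC-HIT | VC [12, 8]
  [11] addr=0x2a blk=10 s=0: L1-HIT | VC [12, 8]
  [12] addr=0x30 blk=12 s=0: VC-HIT | VC [10, 8]
  [13] addr=0x21 blk=8 s=0: VC-HIT | VC [10, 12]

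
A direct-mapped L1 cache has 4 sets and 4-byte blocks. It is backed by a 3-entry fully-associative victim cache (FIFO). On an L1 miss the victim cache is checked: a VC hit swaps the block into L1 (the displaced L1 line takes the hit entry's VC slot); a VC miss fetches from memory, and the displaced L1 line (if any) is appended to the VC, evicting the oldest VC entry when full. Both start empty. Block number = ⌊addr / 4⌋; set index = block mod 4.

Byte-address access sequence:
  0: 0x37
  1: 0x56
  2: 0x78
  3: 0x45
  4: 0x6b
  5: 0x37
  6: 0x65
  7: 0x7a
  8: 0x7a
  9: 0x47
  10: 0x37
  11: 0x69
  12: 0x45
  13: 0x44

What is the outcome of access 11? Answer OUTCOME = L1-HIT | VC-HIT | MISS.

OUTCOME = VC-HIT

  [0] addr=0x37 blk=13 s=1: MISS | VC []
  [1] addr=0x56 blk=21 s=1: MISS | VC [13]
  [2] addr=0x78 blk=30 s=2: MISS | VC [13]
  [3] addr=0x45 blk=17 s=1: MISS | VC [13, 21]
  [4] addr=0x6b blk=26 s=2: MISS | VC [13, 21, 30]
  [5] addr=0x37 blk=13 s=1: VC-HIT | VC [17, 21, 30]
  [6] addr=0x65 blk=25 s=1: MISS | VC [21, 30, 13]
  [7] addr=0x7a blk=30 s=2: VC-HIT | VC [21, 26, 13]
  [8] addr=0x7a blk=30 s=2: L1-HIT | VC [21, 26, 13]
  [9] addr=0x47 blk=17 s=1: MISS | VC [26, 13, 25]
  [10] addr=0x37 blk=13 s=1: VC-HIT | VC [26, 17, 25]
  [11] addr=0x69 blk=26 s=2: VC-HIT | VC [30, 17, 25]
  [12] addr=0x45 blk=17 s=1: VC-HIT | VC [30, 13, 25]
  [13] addr=0x44 blk=17 s=1: L1-HIT | VC [30, 13, 25]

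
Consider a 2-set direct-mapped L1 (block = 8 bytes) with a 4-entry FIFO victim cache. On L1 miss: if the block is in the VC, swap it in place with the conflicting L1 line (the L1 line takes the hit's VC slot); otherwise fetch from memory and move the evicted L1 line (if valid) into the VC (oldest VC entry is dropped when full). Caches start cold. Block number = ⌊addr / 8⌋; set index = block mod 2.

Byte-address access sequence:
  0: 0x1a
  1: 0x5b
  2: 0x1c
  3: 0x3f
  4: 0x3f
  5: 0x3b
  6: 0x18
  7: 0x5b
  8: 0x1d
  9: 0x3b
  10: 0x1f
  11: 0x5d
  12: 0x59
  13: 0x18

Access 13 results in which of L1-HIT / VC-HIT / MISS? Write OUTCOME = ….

  [0] addr=0x1a blk=3 s=1: MISS | VC []
  [1] addr=0x5b blk=11 s=1: MISS | VC [3]
  [2] addr=0x1c blk=3 s=1: VC-HIT | VC [11]
  [3] addr=0x3f blk=7 s=1: MISS | VC [11, 3]
  [4] addr=0x3f blk=7 s=1: L1-HIT | VC [11, 3]
  [5] addr=0x3b blk=7 s=1: L1-HIT | VC [11, 3]
  [6] addr=0x18 blk=3 s=1: VC-HIT | VC [11, 7]
  [7] addr=0x5b blk=11 s=1: VC-HIT | VC [3, 7]
  [8] addr=0x1d blk=3 s=1: VC-HIT | VC [11, 7]
  [9] addr=0x3b blk=7 s=1: VC-HIT | VC [11, 3]
  [10] addr=0x1f blk=3 s=1: VC-HIT | VC [11, 7]
  [11] addr=0x5d blk=11 s=1: VC-HIT | VC [3, 7]
  [12] addr=0x59 blk=11 s=1: L1-HIT | VC [3, 7]
  [13] addr=0x18 blk=3 s=1: VC-HIT | VC [11, 7]

OUTCOME = VC-HIT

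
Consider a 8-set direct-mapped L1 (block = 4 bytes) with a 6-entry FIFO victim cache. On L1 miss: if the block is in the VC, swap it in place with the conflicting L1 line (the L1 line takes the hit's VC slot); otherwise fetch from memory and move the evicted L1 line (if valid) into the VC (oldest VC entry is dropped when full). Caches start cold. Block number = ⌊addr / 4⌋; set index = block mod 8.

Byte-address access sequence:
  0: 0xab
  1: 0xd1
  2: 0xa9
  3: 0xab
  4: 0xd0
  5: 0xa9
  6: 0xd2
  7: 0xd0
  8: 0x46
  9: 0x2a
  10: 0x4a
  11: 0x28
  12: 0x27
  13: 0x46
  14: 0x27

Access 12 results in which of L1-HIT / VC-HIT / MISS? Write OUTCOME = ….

0: 0xab (blk 42, set 2) → MISS  vc=[]
1: 0xd1 (blk 52, set 4) → MISS  vc=[]
2: 0xa9 (blk 42, set 2) → L1-HIT  vc=[]
3: 0xab (blk 42, set 2) → L1-HIT  vc=[]
4: 0xd0 (blk 52, set 4) → L1-HIT  vc=[]
5: 0xa9 (blk 42, set 2) → L1-HIT  vc=[]
6: 0xd2 (blk 52, set 4) → L1-HIT  vc=[]
7: 0xd0 (blk 52, set 4) → L1-HIT  vc=[]
8: 0x46 (blk 17, set 1) → MISS  vc=[]
9: 0x2a (blk 10, set 2) → MISS  vc=[42]
10: 0x4a (blk 18, set 2) → MISS  vc=[42, 10]
11: 0x28 (blk 10, set 2) → VC-HIT  vc=[42, 18]
12: 0x27 (blk 9, set 1) → MISS  vc=[42, 18, 17]
13: 0x46 (blk 17, set 1) → VC-HIT  vc=[42, 18, 9]
14: 0x27 (blk 9, set 1) → VC-HIT  vc=[42, 18, 17]

OUTCOME = MISS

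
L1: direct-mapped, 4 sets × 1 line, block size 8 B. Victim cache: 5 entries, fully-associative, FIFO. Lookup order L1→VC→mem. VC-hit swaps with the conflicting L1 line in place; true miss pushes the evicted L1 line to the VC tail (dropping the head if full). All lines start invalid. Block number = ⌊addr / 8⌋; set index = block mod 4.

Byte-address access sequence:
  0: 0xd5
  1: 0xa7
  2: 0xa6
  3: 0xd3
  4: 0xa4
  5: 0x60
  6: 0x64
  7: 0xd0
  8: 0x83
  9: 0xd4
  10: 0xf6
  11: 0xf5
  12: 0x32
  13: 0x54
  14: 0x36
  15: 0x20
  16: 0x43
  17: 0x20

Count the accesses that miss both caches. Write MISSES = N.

MISSES = 9

0: 0xd5 (blk 26, set 2) → MISS  vc=[]
1: 0xa7 (blk 20, set 0) → MISS  vc=[]
2: 0xa6 (blk 20, set 0) → L1-HIT  vc=[]
3: 0xd3 (blk 26, set 2) → L1-HIT  vc=[]
4: 0xa4 (blk 20, set 0) → L1-HIT  vc=[]
5: 0x60 (blk 12, set 0) → MISS  vc=[20]
6: 0x64 (blk 12, set 0) → L1-HIT  vc=[20]
7: 0xd0 (blk 26, set 2) → L1-HIT  vc=[20]
8: 0x83 (blk 16, set 0) → MISS  vc=[20, 12]
9: 0xd4 (blk 26, set 2) → L1-HIT  vc=[20, 12]
10: 0xf6 (blk 30, set 2) → MISS  vc=[20, 12, 26]
11: 0xf5 (blk 30, set 2) → L1-HIT  vc=[20, 12, 26]
12: 0x32 (blk 6, set 2) → MISS  vc=[20, 12, 26, 30]
13: 0x54 (blk 10, set 2) → MISS  vc=[20, 12, 26, 30, 6]
14: 0x36 (blk 6, set 2) → VC-HIT  vc=[20, 12, 26, 30, 10]
15: 0x20 (blk 4, set 0) → MISS  vc=[12, 26, 30, 10, 16]
16: 0x43 (blk 8, set 0) → MISS  vc=[26, 30, 10, 16, 4]
17: 0x20 (blk 4, set 0) → VC-HIT  vc=[26, 30, 10, 16, 8]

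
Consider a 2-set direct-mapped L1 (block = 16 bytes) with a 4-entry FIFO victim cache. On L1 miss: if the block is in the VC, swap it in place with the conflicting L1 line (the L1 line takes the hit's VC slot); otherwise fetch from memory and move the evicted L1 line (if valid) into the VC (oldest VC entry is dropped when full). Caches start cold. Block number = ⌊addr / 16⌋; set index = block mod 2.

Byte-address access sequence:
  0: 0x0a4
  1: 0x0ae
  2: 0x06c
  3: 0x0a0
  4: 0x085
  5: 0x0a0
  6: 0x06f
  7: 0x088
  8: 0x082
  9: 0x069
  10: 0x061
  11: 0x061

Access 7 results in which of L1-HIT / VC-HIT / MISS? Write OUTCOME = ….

OUTCOME = VC-HIT

0: 0xa4 (blk 10, set 0) → MISS  vc=[]
1: 0xae (blk 10, set 0) → L1-HIT  vc=[]
2: 0x6c (blk 6, set 0) → MISS  vc=[10]
3: 0xa0 (blk 10, set 0) → VC-HIT  vc=[6]
4: 0x85 (blk 8, set 0) → MISS  vc=[6, 10]
5: 0xa0 (blk 10, set 0) → VC-HIT  vc=[6, 8]
6: 0x6f (blk 6, set 0) → VC-HIT  vc=[10, 8]
7: 0x88 (blk 8, set 0) → VC-HIT  vc=[10, 6]
8: 0x82 (blk 8, set 0) → L1-HIT  vc=[10, 6]
9: 0x69 (blk 6, set 0) → VC-HIT  vc=[10, 8]
10: 0x61 (blk 6, set 0) → L1-HIT  vc=[10, 8]
11: 0x61 (blk 6, set 0) → L1-HIT  vc=[10, 8]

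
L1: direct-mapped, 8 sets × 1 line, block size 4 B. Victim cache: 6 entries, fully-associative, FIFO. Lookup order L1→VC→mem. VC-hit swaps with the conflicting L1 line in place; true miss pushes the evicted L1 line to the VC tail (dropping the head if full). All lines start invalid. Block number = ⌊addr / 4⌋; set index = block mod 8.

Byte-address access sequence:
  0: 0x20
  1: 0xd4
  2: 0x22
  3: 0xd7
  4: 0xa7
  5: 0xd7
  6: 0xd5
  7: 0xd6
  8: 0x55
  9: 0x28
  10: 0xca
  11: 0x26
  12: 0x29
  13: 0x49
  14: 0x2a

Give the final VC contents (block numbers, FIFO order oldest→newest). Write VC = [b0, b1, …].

VC = [53, 50, 41, 18]

#0 0x20→b8/s0 MISS; vc=[]
#1 0xd4→b53/s5 MISS; vc=[]
#2 0x22→b8/s0 L1-HIT; vc=[]
#3 0xd7→b53/s5 L1-HIT; vc=[]
#4 0xa7→b41/s1 MISS; vc=[]
#5 0xd7→b53/s5 L1-HIT; vc=[]
#6 0xd5→b53/s5 L1-HIT; vc=[]
#7 0xd6→b53/s5 L1-HIT; vc=[]
#8 0x55→b21/s5 MISS; vc=[53]
#9 0x28→b10/s2 MISS; vc=[53]
#10 0xca→b50/s2 MISS; vc=[53,10]
#11 0x26→b9/s1 MISS; vc=[53,10,41]
#12 0x29→b10/s2 VC-HIT; vc=[53,50,41]
#13 0x49→b18/s2 MISS; vc=[53,50,41,10]
#14 0x2a→b10/s2 VC-HIT; vc=[53,50,41,18]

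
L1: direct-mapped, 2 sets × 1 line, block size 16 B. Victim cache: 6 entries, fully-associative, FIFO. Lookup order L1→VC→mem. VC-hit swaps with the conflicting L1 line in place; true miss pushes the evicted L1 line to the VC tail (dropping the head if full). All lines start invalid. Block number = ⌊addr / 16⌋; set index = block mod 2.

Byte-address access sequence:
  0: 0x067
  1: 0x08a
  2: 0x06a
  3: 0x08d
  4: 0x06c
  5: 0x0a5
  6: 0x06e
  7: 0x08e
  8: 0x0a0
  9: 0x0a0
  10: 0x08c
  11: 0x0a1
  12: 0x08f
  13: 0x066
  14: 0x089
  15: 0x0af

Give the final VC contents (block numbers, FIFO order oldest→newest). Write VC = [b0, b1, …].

VC = [6, 8]

0: 0x67 (blk 6, set 0) → MISS  vc=[]
1: 0x8a (blk 8, set 0) → MISS  vc=[6]
2: 0x6a (blk 6, set 0) → VC-HIT  vc=[8]
3: 0x8d (blk 8, set 0) → VC-HIT  vc=[6]
4: 0x6c (blk 6, set 0) → VC-HIT  vc=[8]
5: 0xa5 (blk 10, set 0) → MISS  vc=[8, 6]
6: 0x6e (blk 6, set 0) → VC-HIT  vc=[8, 10]
7: 0x8e (blk 8, set 0) → VC-HIT  vc=[6, 10]
8: 0xa0 (blk 10, set 0) → VC-HIT  vc=[6, 8]
9: 0xa0 (blk 10, set 0) → L1-HIT  vc=[6, 8]
10: 0x8c (blk 8, set 0) → VC-HIT  vc=[6, 10]
11: 0xa1 (blk 10, set 0) → VC-HIT  vc=[6, 8]
12: 0x8f (blk 8, set 0) → VC-HIT  vc=[6, 10]
13: 0x66 (blk 6, set 0) → VC-HIT  vc=[8, 10]
14: 0x89 (blk 8, set 0) → VC-HIT  vc=[6, 10]
15: 0xaf (blk 10, set 0) → VC-HIT  vc=[6, 8]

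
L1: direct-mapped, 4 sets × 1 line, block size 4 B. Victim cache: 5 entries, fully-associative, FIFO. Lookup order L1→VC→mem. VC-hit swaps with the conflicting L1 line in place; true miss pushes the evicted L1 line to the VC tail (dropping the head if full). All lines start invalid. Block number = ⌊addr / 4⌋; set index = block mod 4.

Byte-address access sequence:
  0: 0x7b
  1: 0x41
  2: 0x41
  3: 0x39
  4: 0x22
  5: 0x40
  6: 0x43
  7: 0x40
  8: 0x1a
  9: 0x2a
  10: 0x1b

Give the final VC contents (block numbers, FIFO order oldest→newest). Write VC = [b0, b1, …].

  [0] addr=0x7b blk=30 s=2: MISS | VC []
  [1] addr=0x41 blk=16 s=0: MISS | VC []
  [2] addr=0x41 blk=16 s=0: L1-HIT | VC []
  [3] addr=0x39 blk=14 s=2: MISS | VC [30]
  [4] addr=0x22 blk=8 s=0: MISS | VC [30, 16]
  [5] addr=0x40 blk=16 s=0: VC-HIT | VC [30, 8]
  [6] addr=0x43 blk=16 s=0: L1-HIT | VC [30, 8]
  [7] addr=0x40 blk=16 s=0: L1-HIT | VC [30, 8]
  [8] addr=0x1a blk=6 s=2: MISS | VC [30, 8, 14]
  [9] addr=0x2a blk=10 s=2: MISS | VC [30, 8, 14, 6]
  [10] addr=0x1b blk=6 s=2: VC-HIT | VC [30, 8, 14, 10]

VC = [30, 8, 14, 10]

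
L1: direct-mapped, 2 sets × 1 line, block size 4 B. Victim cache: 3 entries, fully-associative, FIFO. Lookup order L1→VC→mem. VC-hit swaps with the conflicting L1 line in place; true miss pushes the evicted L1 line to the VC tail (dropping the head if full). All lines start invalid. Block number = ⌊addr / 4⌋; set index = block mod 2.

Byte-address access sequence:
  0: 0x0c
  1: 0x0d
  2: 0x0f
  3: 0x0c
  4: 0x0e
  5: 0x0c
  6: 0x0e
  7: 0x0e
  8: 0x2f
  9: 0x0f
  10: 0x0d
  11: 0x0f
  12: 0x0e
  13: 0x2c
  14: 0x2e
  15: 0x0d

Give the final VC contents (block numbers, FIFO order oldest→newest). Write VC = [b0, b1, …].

VC = [11]

  [0] addr=0xc blk=3 s=1: MISS | VC []
  [1] addr=0xd blk=3 s=1: L1-HIT | VC []
  [2] addr=0xf blk=3 s=1: L1-HIT | VC []
  [3] addr=0xc blk=3 s=1: L1-HIT | VC []
  [4] addr=0xe blk=3 s=1: L1-HIT | VC []
  [5] addr=0xc blk=3 s=1: L1-HIT | VC []
  [6] addr=0xe blk=3 s=1: L1-HIT | VC []
  [7] addr=0xe blk=3 s=1: L1-HIT | VC []
  [8] addr=0x2f blk=11 s=1: MISS | VC [3]
  [9] addr=0xf blk=3 s=1: VC-HIT | VC [11]
  [10] addr=0xd blk=3 s=1: L1-HIT | VC [11]
  [11] addr=0xf blk=3 s=1: L1-HIT | VC [11]
  [12] addr=0xe blk=3 s=1: L1-HIT | VC [11]
  [13] addr=0x2c blk=11 s=1: VC-HIT | VC [3]
  [14] addr=0x2e blk=11 s=1: L1-HIT | VC [3]
  [15] addr=0xd blk=3 s=1: VC-HIT | VC [11]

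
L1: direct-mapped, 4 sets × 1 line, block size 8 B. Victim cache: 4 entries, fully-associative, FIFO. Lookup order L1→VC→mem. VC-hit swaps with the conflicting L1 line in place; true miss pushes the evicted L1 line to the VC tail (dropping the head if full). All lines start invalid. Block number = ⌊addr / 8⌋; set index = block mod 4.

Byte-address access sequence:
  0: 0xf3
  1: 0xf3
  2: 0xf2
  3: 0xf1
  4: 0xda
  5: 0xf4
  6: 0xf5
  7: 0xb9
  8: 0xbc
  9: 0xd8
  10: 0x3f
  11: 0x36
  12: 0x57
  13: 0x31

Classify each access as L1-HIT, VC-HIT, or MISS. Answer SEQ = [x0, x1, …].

SEQ = [MISS, L1-HIT, L1-HIT, L1-HIT, MISS, L1-HIT, L1-HIT, MISS, L1-HIT, VC-HIT, MISS, MISS, MISS, VC-HIT]

  [0] addr=0xf3 blk=30 s=2: MISS | VC []
  [1] addr=0xf3 blk=30 s=2: L1-HIT | VC []
  [2] addr=0xf2 blk=30 s=2: L1-HIT | VC []
  [3] addr=0xf1 blk=30 s=2: L1-HIT | VC []
  [4] addr=0xda blk=27 s=3: MISS | VC []
  [5] addr=0xf4 blk=30 s=2: L1-HIT | VC []
  [6] addr=0xf5 blk=30 s=2: L1-HIT | VC []
  [7] addr=0xb9 blk=23 s=3: MISS | VC [27]
  [8] addr=0xbc blk=23 s=3: L1-HIT | VC [27]
  [9] addr=0xd8 blk=27 s=3: VC-HIT | VC [23]
  [10] addr=0x3f blk=7 s=3: MISS | VC [23, 27]
  [11] addr=0x36 blk=6 s=2: MISS | VC [23, 27, 30]
  [12] addr=0x57 blk=10 s=2: MISS | VC [23, 27, 30, 6]
  [13] addr=0x31 blk=6 s=2: VC-HIT | VC [23, 27, 30, 10]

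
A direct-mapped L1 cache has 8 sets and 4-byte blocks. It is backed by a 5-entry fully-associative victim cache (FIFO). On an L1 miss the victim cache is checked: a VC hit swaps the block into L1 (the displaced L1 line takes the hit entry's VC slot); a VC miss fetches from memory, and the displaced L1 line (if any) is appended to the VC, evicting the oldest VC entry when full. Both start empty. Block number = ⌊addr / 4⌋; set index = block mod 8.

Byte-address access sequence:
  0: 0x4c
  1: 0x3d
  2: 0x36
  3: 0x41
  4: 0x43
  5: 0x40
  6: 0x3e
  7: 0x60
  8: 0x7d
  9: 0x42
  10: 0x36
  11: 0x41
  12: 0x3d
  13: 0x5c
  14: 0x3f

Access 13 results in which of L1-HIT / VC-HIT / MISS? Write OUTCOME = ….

OUTCOME = MISS

#0 0x4c→b19/s3 MISS; vc=[]
#1 0x3d→b15/s7 MISS; vc=[]
#2 0x36→b13/s5 MISS; vc=[]
#3 0x41→b16/s0 MISS; vc=[]
#4 0x43→b16/s0 L1-HIT; vc=[]
#5 0x40→b16/s0 L1-HIT; vc=[]
#6 0x3e→b15/s7 L1-HIT; vc=[]
#7 0x60→b24/s0 MISS; vc=[16]
#8 0x7d→b31/s7 MISS; vc=[16,15]
#9 0x42→b16/s0 VC-HIT; vc=[24,15]
#10 0x36→b13/s5 L1-HIT; vc=[24,15]
#11 0x41→b16/s0 L1-HIT; vc=[24,15]
#12 0x3d→b15/s7 VC-HIT; vc=[24,31]
#13 0x5c→b23/s7 MISS; vc=[24,31,15]
#14 0x3f→b15/s7 VC-HIT; vc=[24,31,23]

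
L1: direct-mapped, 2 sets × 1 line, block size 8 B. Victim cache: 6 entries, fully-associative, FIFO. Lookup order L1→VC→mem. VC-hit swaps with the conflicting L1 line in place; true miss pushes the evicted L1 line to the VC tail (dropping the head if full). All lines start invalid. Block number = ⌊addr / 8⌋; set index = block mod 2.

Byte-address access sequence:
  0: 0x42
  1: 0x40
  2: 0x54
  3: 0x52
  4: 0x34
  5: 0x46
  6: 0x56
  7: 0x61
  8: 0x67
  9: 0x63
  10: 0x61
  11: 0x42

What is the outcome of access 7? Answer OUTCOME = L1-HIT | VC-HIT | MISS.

#0 0x42→b8/s0 MISS; vc=[]
#1 0x40→b8/s0 L1-HIT; vc=[]
#2 0x54→b10/s0 MISS; vc=[8]
#3 0x52→b10/s0 L1-HIT; vc=[8]
#4 0x34→b6/s0 MISS; vc=[8,10]
#5 0x46→b8/s0 VC-HIT; vc=[6,10]
#6 0x56→b10/s0 VC-HIT; vc=[6,8]
#7 0x61→b12/s0 MISS; vc=[6,8,10]
#8 0x67→b12/s0 L1-HIT; vc=[6,8,10]
#9 0x63→b12/s0 L1-HIT; vc=[6,8,10]
#10 0x61→b12/s0 L1-HIT; vc=[6,8,10]
#11 0x42→b8/s0 VC-HIT; vc=[6,12,10]

OUTCOME = MISS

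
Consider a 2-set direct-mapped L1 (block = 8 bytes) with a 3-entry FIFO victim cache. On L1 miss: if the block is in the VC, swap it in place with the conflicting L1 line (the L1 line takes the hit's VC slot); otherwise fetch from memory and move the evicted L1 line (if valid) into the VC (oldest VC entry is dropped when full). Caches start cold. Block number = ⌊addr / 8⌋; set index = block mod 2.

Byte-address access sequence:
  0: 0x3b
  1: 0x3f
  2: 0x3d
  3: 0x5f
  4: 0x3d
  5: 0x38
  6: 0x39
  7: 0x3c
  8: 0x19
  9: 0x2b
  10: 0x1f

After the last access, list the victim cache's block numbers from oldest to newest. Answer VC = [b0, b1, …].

0: 0x3b (blk 7, set 1) → MISS  vc=[]
1: 0x3f (blk 7, set 1) → L1-HIT  vc=[]
2: 0x3d (blk 7, set 1) → L1-HIT  vc=[]
3: 0x5f (blk 11, set 1) → MISS  vc=[7]
4: 0x3d (blk 7, set 1) → VC-HIT  vc=[11]
5: 0x38 (blk 7, set 1) → L1-HIT  vc=[11]
6: 0x39 (blk 7, set 1) → L1-HIT  vc=[11]
7: 0x3c (blk 7, set 1) → L1-HIT  vc=[11]
8: 0x19 (blk 3, set 1) → MISS  vc=[11, 7]
9: 0x2b (blk 5, set 1) → MISS  vc=[11, 7, 3]
10: 0x1f (blk 3, set 1) → VC-HIT  vc=[11, 7, 5]

VC = [11, 7, 5]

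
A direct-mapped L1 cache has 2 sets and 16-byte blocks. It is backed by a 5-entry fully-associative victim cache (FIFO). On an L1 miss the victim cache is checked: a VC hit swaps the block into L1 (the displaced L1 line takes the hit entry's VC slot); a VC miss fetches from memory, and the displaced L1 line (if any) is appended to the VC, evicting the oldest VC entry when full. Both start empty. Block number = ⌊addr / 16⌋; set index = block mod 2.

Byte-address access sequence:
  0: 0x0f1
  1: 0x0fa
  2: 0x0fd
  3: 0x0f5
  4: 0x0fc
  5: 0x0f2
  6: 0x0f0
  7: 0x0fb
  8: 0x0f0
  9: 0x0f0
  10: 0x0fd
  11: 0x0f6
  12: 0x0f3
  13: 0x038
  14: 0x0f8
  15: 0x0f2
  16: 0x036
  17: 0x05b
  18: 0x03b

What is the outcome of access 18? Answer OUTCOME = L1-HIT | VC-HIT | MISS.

0: 0xf1 (blk 15, set 1) → MISS  vc=[]
1: 0xfa (blk 15, set 1) → L1-HIT  vc=[]
2: 0xfd (blk 15, set 1) → L1-HIT  vc=[]
3: 0xf5 (blk 15, set 1) → L1-HIT  vc=[]
4: 0xfc (blk 15, set 1) → L1-HIT  vc=[]
5: 0xf2 (blk 15, set 1) → L1-HIT  vc=[]
6: 0xf0 (blk 15, set 1) → L1-HIT  vc=[]
7: 0xfb (blk 15, set 1) → L1-HIT  vc=[]
8: 0xf0 (blk 15, set 1) → L1-HIT  vc=[]
9: 0xf0 (blk 15, set 1) → L1-HIT  vc=[]
10: 0xfd (blk 15, set 1) → L1-HIT  vc=[]
11: 0xf6 (blk 15, set 1) → L1-HIT  vc=[]
12: 0xf3 (blk 15, set 1) → L1-HIT  vc=[]
13: 0x38 (blk 3, set 1) → MISS  vc=[15]
14: 0xf8 (blk 15, set 1) → VC-HIT  vc=[3]
15: 0xf2 (blk 15, set 1) → L1-HIT  vc=[3]
16: 0x36 (blk 3, set 1) → VC-HIT  vc=[15]
17: 0x5b (blk 5, set 1) → MISS  vc=[15, 3]
18: 0x3b (blk 3, set 1) → VC-HIT  vc=[15, 5]

OUTCOME = VC-HIT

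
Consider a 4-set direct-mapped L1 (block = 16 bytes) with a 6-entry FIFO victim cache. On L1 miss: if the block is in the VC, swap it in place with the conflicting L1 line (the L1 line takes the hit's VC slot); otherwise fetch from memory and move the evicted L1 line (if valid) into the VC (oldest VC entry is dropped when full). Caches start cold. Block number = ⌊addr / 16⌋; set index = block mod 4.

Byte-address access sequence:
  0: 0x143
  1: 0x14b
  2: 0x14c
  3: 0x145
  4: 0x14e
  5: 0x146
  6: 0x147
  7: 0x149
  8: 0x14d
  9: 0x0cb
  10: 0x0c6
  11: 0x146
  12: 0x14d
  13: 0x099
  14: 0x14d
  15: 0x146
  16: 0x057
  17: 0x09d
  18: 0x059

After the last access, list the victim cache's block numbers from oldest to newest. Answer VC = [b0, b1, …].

#0 0x143→b20/s0 MISS; vc=[]
#1 0x14b→b20/s0 L1-HIT; vc=[]
#2 0x14c→b20/s0 L1-HIT; vc=[]
#3 0x145→b20/s0 L1-HIT; vc=[]
#4 0x14e→b20/s0 L1-HIT; vc=[]
#5 0x146→b20/s0 L1-HIT; vc=[]
#6 0x147→b20/s0 L1-HIT; vc=[]
#7 0x149→b20/s0 L1-HIT; vc=[]
#8 0x14d→b20/s0 L1-HIT; vc=[]
#9 0xcb→b12/s0 MISS; vc=[20]
#10 0xc6→b12/s0 L1-HIT; vc=[20]
#11 0x146→b20/s0 VC-HIT; vc=[12]
#12 0x14d→b20/s0 L1-HIT; vc=[12]
#13 0x99→b9/s1 MISS; vc=[12]
#14 0x14d→b20/s0 L1-HIT; vc=[12]
#15 0x146→b20/s0 L1-HIT; vc=[12]
#16 0x57→b5/s1 MISS; vc=[12,9]
#17 0x9d→b9/s1 VC-HIT; vc=[12,5]
#18 0x59→b5/s1 VC-HIT; vc=[12,9]

VC = [12, 9]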